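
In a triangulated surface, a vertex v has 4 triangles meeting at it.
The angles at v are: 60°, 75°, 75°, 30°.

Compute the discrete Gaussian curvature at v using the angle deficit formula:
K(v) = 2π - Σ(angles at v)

Sum of angles = 240°. K = 360° - 240° = 120° = 2π/3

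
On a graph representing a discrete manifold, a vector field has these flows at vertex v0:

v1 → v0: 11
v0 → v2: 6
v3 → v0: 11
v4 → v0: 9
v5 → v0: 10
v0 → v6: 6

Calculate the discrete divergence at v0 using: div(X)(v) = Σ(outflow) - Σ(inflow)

Divergence = sum of outgoing flows = (-11) + 6 + (-11) + (-9) + (-10) + 6 = -29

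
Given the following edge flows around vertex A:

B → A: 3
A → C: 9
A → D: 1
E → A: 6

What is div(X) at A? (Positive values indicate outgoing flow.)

Divergence = sum of outgoing flows = (-3) + 9 + 1 + (-6) = 1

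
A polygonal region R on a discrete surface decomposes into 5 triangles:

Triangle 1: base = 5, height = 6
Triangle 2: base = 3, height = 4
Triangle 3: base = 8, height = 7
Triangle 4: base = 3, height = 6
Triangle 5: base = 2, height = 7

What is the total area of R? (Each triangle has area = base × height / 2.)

(1/2)×5×6 + (1/2)×3×4 + (1/2)×8×7 + (1/2)×3×6 + (1/2)×2×7 = 65.0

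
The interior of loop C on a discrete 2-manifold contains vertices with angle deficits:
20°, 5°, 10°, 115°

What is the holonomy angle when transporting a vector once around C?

Holonomy = total enclosed curvature = 20° + 5° + 10° + 115° = 150°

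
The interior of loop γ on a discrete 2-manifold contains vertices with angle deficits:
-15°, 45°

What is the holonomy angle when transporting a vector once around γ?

Holonomy = total enclosed curvature = (-15°) + 45° = 30°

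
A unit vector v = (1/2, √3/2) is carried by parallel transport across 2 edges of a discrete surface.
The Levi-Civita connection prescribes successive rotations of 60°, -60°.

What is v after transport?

Total rotation: 60° + (-60°) = 0°. Final vector: (0.5000, 0.8660)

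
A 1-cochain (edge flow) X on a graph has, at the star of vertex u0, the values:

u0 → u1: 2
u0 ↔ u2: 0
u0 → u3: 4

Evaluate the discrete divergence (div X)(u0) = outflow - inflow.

Divergence = sum of outgoing flows = 2 + 0 + 4 = 6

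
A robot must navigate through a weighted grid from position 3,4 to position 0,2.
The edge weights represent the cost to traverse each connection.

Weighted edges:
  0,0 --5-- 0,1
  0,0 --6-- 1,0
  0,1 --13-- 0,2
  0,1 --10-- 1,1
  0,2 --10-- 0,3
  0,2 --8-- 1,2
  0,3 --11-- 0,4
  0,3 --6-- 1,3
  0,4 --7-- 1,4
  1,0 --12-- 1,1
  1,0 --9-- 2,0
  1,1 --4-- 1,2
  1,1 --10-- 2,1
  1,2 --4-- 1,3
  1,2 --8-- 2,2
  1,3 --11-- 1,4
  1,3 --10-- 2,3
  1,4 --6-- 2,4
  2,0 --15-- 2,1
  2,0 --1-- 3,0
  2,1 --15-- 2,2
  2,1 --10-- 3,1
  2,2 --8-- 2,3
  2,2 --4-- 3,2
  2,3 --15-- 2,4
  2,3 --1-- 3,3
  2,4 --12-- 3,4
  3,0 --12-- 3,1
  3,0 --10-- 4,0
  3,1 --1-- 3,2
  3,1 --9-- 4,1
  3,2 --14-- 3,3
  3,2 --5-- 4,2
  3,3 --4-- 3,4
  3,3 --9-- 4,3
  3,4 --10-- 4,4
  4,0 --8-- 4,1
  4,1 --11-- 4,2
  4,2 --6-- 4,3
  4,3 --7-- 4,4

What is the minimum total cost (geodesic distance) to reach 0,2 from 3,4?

Shortest path: 3,4 → 3,3 → 2,3 → 1,3 → 1,2 → 0,2, total weight = 27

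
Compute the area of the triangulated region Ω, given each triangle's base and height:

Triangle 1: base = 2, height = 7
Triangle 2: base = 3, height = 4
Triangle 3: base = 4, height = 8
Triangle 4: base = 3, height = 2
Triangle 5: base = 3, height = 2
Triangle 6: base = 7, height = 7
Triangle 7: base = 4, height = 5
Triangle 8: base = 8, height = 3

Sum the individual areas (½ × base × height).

(1/2)×2×7 + (1/2)×3×4 + (1/2)×4×8 + (1/2)×3×2 + (1/2)×3×2 + (1/2)×7×7 + (1/2)×4×5 + (1/2)×8×3 = 81.5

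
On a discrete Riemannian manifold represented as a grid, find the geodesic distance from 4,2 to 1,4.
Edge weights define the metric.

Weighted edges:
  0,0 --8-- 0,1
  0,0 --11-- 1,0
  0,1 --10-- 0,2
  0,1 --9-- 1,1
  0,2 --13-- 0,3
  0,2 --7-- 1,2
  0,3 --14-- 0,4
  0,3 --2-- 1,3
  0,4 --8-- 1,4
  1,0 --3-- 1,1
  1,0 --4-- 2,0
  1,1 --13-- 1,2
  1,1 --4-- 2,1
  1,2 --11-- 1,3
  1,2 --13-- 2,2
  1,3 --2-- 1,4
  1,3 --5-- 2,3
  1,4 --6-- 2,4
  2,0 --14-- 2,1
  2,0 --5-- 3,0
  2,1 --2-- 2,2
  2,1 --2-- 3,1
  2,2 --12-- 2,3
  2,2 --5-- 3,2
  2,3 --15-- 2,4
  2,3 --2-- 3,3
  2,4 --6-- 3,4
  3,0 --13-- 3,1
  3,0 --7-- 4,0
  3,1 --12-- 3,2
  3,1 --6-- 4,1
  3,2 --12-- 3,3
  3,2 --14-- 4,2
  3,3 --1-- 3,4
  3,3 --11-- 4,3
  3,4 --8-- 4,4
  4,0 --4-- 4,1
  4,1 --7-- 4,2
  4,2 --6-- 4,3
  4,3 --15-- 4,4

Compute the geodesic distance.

Shortest path: 4,2 → 4,3 → 3,3 → 2,3 → 1,3 → 1,4, total weight = 26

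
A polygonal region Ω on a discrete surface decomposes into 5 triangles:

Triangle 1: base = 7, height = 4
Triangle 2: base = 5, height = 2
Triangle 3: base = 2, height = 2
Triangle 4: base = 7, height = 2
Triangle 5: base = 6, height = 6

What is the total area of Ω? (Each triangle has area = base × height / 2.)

(1/2)×7×4 + (1/2)×5×2 + (1/2)×2×2 + (1/2)×7×2 + (1/2)×6×6 = 46.0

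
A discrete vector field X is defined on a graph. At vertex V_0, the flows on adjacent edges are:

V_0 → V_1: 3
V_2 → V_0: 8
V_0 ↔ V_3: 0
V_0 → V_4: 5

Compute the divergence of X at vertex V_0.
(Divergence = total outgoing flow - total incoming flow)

Divergence = sum of outgoing flows = 3 + (-8) + 0 + 5 = 0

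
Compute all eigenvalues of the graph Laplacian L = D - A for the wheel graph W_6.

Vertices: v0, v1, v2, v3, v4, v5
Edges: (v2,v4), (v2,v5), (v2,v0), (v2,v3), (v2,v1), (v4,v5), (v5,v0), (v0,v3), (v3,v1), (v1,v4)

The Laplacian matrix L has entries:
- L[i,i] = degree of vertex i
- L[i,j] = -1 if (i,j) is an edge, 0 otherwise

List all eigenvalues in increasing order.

The wheel W_6 is the join K_1 ∨ C_5 (a hub joined to every vertex of a cycle of length 5). For a join G ∨ H (G on p vertices, H on q vertices) the Laplacian spectrum is 0, p+q, the eigenvalues of L(G) other than one 0 each shifted by +q, and the eigenvalues of L(H) other than one 0 each shifted by +p. With G = K_1 (p = 1, nothing left after dropping its 0) and H = C_5 (q = 5, eigenvalues 2 − 2cos(2πk/5), k = 0, …, 4; drop k = 0), the spectrum of W_6 is 0, 6, and 1 + (2 − 2cos(2πk/5)) = 3 − 2cos(2πk/5) for k = 1, …, 4:
k=1: 3 − 2cos(2π/5) = 2.382; k=2: 3 − 2cos(4π/5) = 4.618; k=3: 3 − 2cos(6π/5) = 4.618; k=4: 3 − 2cos(8π/5) = 2.382.
Laplacian eigenvalues (increasing order): [0.0, 2.382, 2.382, 4.618, 4.618, 6.0]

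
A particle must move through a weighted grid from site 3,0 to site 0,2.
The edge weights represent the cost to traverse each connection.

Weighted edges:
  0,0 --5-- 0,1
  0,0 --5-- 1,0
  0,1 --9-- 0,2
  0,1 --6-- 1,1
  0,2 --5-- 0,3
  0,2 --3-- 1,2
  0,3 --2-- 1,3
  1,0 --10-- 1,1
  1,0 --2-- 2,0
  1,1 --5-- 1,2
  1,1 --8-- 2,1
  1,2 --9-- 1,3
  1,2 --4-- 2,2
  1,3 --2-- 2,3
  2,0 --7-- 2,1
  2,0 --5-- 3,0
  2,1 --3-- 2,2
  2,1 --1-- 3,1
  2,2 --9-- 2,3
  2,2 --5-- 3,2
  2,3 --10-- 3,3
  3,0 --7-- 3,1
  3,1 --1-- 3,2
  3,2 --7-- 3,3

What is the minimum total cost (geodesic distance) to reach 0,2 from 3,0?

Shortest path: 3,0 → 3,1 → 2,1 → 2,2 → 1,2 → 0,2, total weight = 18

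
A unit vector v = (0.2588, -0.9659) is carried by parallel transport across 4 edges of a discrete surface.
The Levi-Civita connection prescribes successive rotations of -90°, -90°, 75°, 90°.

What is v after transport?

Total rotation: (-90°) + (-90°) + 75° + 90° = -15°. Final vector: (0, -1)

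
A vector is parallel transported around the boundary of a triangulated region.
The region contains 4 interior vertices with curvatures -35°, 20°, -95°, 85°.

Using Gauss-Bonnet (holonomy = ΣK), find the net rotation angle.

Holonomy = total enclosed curvature = (-35°) + 20° + (-95°) + 85° = -25°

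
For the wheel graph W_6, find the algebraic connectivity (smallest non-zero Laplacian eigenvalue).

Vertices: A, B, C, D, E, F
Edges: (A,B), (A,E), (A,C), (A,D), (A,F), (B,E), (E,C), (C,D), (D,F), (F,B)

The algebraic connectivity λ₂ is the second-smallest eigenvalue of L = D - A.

The wheel W_6 is the join K_1 ∨ C_5 (a hub joined to every vertex of a cycle of length 5). For a join G ∨ H (G on p vertices, H on q vertices) the Laplacian spectrum is 0, p+q, the eigenvalues of L(G) other than one 0 each shifted by +q, and the eigenvalues of L(H) other than one 0 each shifted by +p. With G = K_1 (p = 1, nothing left after dropping its 0) and H = C_5 (q = 5, eigenvalues 2 − 2cos(2πk/5), k = 0, …, 4; drop k = 0), the spectrum of W_6 is 0, 6, and 1 + (2 − 2cos(2πk/5)) = 3 − 2cos(2πk/5) for k = 1, …, 4:
k=1: 3 − 2cos(2π/5) = 2.382; k=2: 3 − 2cos(4π/5) = 4.618; k=3: 3 − 2cos(6π/5) = 4.618; k=4: 3 − 2cos(8π/5) = 2.382.
Laplacian eigenvalues: [0.0, 2.382, 2.382, 4.618, 4.618, 6.0]. Algebraic connectivity (smallest non-zero eigenvalue) = 2.382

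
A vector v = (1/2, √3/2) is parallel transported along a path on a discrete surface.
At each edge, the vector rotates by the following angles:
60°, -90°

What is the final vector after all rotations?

Total rotation: 60° + (-90°) = -30°. Final vector: (0.8660, 0.5000)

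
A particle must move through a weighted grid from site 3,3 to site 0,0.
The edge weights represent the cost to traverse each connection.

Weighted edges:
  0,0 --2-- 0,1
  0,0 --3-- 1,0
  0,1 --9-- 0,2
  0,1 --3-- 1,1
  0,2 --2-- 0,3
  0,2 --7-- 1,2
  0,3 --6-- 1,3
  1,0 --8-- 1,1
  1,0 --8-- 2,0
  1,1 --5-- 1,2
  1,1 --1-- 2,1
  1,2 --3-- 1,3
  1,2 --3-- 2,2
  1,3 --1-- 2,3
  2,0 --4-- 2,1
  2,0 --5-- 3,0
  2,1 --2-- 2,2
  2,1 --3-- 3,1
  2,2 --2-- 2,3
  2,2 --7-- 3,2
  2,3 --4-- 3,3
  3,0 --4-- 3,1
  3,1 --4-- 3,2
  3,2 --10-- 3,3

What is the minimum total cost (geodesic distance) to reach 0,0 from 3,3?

Shortest path: 3,3 → 2,3 → 2,2 → 2,1 → 1,1 → 0,1 → 0,0, total weight = 14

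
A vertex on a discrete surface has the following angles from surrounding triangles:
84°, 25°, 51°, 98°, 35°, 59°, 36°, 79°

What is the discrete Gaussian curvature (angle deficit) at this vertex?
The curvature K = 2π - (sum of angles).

Sum of angles = 467°. K = 360° - 467° = -107° = -107π/180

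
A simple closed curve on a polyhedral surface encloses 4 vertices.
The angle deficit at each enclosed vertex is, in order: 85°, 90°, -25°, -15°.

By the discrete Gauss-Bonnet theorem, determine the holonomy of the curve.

Holonomy = total enclosed curvature = 85° + 90° + (-25°) + (-15°) = 135°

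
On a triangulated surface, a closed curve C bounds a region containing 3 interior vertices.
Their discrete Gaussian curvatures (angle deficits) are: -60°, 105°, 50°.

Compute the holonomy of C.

Holonomy = total enclosed curvature = (-60°) + 105° + 50° = 95°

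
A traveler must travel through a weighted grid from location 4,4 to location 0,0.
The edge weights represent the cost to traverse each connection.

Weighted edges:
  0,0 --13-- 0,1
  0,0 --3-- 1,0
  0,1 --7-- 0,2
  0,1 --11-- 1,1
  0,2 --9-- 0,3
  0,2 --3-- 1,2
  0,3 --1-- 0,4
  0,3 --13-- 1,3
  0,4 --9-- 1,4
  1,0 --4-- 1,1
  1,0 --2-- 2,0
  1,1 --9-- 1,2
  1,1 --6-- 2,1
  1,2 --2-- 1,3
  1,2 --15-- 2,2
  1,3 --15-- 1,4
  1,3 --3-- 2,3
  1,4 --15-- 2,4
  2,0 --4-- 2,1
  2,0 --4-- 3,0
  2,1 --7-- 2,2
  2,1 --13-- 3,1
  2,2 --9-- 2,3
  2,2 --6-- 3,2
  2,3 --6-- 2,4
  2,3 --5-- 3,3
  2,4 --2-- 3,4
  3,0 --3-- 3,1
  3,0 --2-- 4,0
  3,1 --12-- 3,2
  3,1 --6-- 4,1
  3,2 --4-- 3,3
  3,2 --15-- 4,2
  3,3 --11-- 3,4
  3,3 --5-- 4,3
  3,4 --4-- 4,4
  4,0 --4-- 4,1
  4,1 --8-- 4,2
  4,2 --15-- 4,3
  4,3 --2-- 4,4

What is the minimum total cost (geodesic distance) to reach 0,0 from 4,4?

Shortest path: 4,4 → 3,4 → 2,4 → 2,3 → 1,3 → 1,2 → 1,1 → 1,0 → 0,0, total weight = 33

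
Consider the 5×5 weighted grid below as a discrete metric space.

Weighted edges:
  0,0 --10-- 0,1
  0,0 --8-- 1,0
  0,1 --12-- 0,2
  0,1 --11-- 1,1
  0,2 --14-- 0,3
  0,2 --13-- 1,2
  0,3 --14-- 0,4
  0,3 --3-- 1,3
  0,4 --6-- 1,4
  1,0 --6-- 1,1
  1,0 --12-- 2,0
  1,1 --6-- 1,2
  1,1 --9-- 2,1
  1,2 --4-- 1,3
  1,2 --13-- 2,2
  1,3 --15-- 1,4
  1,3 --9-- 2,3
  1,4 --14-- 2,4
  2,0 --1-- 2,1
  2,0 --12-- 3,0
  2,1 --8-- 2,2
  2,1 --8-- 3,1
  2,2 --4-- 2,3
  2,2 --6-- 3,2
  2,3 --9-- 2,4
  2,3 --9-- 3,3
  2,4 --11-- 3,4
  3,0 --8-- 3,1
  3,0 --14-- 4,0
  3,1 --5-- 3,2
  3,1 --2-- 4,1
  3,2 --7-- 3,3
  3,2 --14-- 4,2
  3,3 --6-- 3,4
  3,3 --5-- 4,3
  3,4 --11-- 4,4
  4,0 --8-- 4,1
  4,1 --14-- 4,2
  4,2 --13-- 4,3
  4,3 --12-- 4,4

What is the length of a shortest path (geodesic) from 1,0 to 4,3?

Shortest path: 1,0 → 2,0 → 2,1 → 3,1 → 3,2 → 3,3 → 4,3, total weight = 38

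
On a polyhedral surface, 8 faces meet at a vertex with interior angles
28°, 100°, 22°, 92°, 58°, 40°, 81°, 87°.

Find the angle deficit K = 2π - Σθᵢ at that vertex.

Sum of angles = 508°. K = 360° - 508° = -148° = -37π/45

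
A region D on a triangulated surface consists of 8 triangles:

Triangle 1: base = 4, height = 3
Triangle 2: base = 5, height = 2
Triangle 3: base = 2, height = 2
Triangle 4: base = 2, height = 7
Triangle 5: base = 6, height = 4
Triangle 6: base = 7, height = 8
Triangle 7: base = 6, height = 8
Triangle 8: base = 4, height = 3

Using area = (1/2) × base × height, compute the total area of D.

(1/2)×4×3 + (1/2)×5×2 + (1/2)×2×2 + (1/2)×2×7 + (1/2)×6×4 + (1/2)×7×8 + (1/2)×6×8 + (1/2)×4×3 = 90.0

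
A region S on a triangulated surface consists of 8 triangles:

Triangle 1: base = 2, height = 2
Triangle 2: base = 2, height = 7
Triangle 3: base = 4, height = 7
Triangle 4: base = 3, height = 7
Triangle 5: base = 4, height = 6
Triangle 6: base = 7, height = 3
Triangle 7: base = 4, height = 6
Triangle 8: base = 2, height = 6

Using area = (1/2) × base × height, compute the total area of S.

(1/2)×2×2 + (1/2)×2×7 + (1/2)×4×7 + (1/2)×3×7 + (1/2)×4×6 + (1/2)×7×3 + (1/2)×4×6 + (1/2)×2×6 = 74.0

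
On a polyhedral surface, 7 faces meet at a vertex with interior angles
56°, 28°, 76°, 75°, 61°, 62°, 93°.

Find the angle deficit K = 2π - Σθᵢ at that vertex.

Sum of angles = 451°. K = 360° - 451° = -91° = -91π/180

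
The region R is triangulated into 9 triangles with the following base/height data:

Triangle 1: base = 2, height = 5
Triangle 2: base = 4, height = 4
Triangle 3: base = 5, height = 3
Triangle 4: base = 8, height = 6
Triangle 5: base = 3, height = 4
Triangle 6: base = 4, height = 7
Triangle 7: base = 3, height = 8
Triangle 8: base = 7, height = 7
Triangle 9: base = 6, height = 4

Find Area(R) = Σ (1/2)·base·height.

(1/2)×2×5 + (1/2)×4×4 + (1/2)×5×3 + (1/2)×8×6 + (1/2)×3×4 + (1/2)×4×7 + (1/2)×3×8 + (1/2)×7×7 + (1/2)×6×4 = 113.0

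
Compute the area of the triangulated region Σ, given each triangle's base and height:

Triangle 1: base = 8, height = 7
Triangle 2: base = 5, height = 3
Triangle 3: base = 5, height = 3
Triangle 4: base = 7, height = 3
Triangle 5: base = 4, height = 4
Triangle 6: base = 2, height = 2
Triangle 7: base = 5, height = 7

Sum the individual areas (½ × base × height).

(1/2)×8×7 + (1/2)×5×3 + (1/2)×5×3 + (1/2)×7×3 + (1/2)×4×4 + (1/2)×2×2 + (1/2)×5×7 = 81.0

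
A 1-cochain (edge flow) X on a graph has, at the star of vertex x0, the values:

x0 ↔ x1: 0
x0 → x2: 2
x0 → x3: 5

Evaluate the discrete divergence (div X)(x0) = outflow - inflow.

Divergence = sum of outgoing flows = 0 + 2 + 5 = 7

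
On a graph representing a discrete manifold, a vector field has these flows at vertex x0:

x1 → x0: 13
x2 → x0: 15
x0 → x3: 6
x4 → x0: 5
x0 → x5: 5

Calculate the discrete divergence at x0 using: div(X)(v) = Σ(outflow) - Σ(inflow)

Divergence = sum of outgoing flows = (-13) + (-15) + 6 + (-5) + 5 = -22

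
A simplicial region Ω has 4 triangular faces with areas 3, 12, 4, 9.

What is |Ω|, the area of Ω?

3 + 12 + 4 + 9 = 28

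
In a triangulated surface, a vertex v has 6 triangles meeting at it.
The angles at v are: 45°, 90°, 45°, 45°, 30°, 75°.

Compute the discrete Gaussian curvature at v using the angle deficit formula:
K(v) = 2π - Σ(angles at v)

Sum of angles = 330°. K = 360° - 330° = 30° = π/6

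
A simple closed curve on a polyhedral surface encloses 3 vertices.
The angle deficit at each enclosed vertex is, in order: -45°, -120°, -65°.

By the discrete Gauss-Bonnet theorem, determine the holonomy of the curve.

Holonomy = total enclosed curvature = (-45°) + (-120°) + (-65°) = -230°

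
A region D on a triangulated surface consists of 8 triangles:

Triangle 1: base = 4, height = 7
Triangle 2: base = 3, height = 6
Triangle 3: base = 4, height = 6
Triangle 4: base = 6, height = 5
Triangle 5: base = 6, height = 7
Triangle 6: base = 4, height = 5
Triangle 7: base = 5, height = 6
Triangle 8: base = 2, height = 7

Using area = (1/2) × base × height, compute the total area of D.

(1/2)×4×7 + (1/2)×3×6 + (1/2)×4×6 + (1/2)×6×5 + (1/2)×6×7 + (1/2)×4×5 + (1/2)×5×6 + (1/2)×2×7 = 103.0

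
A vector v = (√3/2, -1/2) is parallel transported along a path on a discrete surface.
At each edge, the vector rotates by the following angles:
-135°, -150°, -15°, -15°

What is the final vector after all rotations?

Total rotation: (-135°) + (-150°) + (-15°) + (-15°) = -315° ≡ 45° (mod 360°). Final vector: (0.9659, 0.2588)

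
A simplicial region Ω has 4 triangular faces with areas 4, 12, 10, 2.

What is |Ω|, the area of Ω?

4 + 12 + 10 + 2 = 28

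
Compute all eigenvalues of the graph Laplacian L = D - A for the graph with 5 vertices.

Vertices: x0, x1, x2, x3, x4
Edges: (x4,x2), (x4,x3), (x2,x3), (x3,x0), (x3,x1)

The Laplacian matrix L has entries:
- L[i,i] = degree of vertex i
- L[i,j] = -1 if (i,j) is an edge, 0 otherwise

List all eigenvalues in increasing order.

Degrees: deg(x0) = 1, deg(x1) = 1, deg(x2) = 2, deg(x3) = 4, deg(x4) = 2.
L = D − A with rows/columns ordered (x0, x1, x2, x3, x4):
  [ 1,  0,  0, -1,  0]
  [ 0,  1,  0, -1,  0]
  [ 0,  0,  2, -1, -1]
  [-1, -1, -1,  4, -1]
  [ 0,  0, -1, -1,  2]
Characteristic polynomial: det(λI − L) = λ(λ − 1)²(λ − 3)(λ − 5).
Roots: λ = 0; (λ − 1) = 0 ⇒ λ = 1 (multiplicity 2); (λ − 3) = 0 ⇒ λ = 3; (λ − 5) = 0 ⇒ λ = 5.
(Check: the roots sum (with multiplicity) to 10, matching trace L = Σdeg = 2·5 = 10.)
Laplacian eigenvalues (increasing order): [0.0, 1.0, 1.0, 3.0, 5.0]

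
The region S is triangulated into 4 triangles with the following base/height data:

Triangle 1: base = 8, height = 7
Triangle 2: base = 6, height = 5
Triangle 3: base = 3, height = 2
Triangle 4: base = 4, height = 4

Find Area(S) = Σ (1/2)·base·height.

(1/2)×8×7 + (1/2)×6×5 + (1/2)×3×2 + (1/2)×4×4 = 54.0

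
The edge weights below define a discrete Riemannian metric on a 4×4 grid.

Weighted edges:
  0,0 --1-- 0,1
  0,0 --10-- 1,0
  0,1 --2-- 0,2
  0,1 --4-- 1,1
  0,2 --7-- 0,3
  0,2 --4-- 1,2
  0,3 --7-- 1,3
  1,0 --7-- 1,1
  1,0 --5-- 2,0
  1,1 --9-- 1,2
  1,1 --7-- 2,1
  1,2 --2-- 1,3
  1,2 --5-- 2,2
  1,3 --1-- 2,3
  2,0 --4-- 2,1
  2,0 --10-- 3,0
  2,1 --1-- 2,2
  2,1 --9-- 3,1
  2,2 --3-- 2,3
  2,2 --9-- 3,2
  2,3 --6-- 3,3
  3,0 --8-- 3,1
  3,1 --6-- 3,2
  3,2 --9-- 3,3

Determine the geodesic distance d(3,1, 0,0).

Shortest path: 3,1 → 2,1 → 1,1 → 0,1 → 0,0, total weight = 21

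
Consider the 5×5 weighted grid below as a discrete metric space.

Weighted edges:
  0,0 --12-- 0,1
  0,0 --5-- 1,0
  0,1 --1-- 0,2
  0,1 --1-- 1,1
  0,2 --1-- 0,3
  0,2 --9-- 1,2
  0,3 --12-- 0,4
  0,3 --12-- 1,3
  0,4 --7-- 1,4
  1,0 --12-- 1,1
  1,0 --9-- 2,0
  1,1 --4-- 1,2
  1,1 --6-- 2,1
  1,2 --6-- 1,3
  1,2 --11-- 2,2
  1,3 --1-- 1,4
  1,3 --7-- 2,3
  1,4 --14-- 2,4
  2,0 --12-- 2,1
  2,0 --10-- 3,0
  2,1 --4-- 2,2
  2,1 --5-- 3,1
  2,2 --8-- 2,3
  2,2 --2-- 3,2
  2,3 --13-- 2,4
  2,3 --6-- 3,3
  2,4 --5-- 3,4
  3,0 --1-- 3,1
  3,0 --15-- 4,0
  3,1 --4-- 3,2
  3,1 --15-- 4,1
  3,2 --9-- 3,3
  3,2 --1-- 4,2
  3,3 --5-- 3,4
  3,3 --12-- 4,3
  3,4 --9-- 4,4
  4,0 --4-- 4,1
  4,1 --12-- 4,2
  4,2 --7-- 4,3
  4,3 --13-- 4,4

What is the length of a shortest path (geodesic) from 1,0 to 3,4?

Shortest path: 1,0 → 2,0 → 3,0 → 3,1 → 3,2 → 3,3 → 3,4, total weight = 38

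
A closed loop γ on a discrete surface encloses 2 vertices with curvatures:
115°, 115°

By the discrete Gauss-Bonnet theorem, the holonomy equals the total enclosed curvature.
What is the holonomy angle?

Holonomy = total enclosed curvature = 115° + 115° = 230°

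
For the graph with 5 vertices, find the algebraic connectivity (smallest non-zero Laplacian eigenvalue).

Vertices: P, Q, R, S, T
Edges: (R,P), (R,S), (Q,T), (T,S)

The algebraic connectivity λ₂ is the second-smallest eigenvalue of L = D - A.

Degrees: deg(P) = 1, deg(Q) = 1, deg(R) = 2, deg(S) = 2, deg(T) = 2.
L = D − A with rows/columns ordered (P, Q, R, S, T):
  [ 1,  0, -1,  0,  0]
  [ 0,  1,  0,  0, -1]
  [-1,  0,  2, -1,  0]
  [ 0,  0, -1,  2, -1]
  [ 0, -1,  0, -1,  2]
Characteristic polynomial: det(λI − L) = λ(λ² − 3λ + 1)(λ² − 5λ + 5).
Roots: λ = 0; (λ² − 3λ + 1) = 0 ⇒ λ = (3 ± √5)/2 ≈ 0.382, 2.618; (λ² − 5λ + 5) = 0 ⇒ λ = (5 ± √5)/2 ≈ 1.382, 3.618.
(Check: the roots sum (with multiplicity) to 8, matching trace L = Σdeg = 2·4 = 8.)
Laplacian eigenvalues: [0.0, 0.382, 1.382, 2.618, 3.618]. Algebraic connectivity (smallest non-zero eigenvalue) = 0.382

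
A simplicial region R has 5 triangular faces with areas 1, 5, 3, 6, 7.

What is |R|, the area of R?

1 + 5 + 3 + 6 + 7 = 22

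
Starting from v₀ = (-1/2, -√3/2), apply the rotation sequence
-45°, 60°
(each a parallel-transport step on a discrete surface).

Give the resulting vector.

Total rotation: (-45°) + 60° = 15°. Final vector: (-0.2588, -0.9659)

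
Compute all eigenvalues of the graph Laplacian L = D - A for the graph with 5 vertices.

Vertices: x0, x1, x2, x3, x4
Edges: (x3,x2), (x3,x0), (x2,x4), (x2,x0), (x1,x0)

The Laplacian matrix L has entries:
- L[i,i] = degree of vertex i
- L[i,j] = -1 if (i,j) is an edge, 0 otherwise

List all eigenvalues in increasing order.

Degrees: deg(x0) = 3, deg(x1) = 1, deg(x2) = 3, deg(x3) = 2, deg(x4) = 1.
L = D − A with rows/columns ordered (x0, x1, x2, x3, x4):
  [ 3, -1, -1, -1,  0]
  [-1,  1,  0,  0,  0]
  [-1,  0,  3, -1, -1]
  [-1,  0, -1,  2,  0]
  [ 0,  0, -1,  0,  1]
Characteristic polynomial: det(λI − L) = λ(λ² − 5λ + 3)(λ² − 5λ + 5).
Roots: λ = 0; (λ² − 5λ + 3) = 0 ⇒ λ = (5 ± √13)/2 ≈ 0.6972, 4.3028; (λ² − 5λ + 5) = 0 ⇒ λ = (5 ± √5)/2 ≈ 1.382, 3.618.
(Check: the roots sum (with multiplicity) to 10, matching trace L = Σdeg = 2·5 = 10.)
Laplacian eigenvalues (increasing order): [0.0, 0.6972, 1.382, 3.618, 4.3028]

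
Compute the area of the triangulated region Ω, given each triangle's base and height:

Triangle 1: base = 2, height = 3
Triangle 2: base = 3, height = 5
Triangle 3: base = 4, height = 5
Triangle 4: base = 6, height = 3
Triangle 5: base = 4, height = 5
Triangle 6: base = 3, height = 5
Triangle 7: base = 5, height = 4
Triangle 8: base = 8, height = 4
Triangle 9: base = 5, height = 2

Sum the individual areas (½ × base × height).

(1/2)×2×3 + (1/2)×3×5 + (1/2)×4×5 + (1/2)×6×3 + (1/2)×4×5 + (1/2)×3×5 + (1/2)×5×4 + (1/2)×8×4 + (1/2)×5×2 = 78.0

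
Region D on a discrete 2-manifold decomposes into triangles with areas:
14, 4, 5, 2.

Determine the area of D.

14 + 4 + 5 + 2 = 25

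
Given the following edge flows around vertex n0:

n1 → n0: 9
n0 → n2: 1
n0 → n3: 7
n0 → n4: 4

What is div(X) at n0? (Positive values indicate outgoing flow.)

Divergence = sum of outgoing flows = (-9) + 1 + 7 + 4 = 3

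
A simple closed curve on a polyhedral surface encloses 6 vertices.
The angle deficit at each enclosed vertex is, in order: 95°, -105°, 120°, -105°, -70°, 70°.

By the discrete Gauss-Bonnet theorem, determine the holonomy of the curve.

Holonomy = total enclosed curvature = 95° + (-105°) + 120° + (-105°) + (-70°) + 70° = 5°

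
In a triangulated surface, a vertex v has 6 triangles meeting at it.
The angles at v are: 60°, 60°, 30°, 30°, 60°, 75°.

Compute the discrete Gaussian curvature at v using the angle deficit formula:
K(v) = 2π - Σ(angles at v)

Sum of angles = 315°. K = 360° - 315° = 45° = π/4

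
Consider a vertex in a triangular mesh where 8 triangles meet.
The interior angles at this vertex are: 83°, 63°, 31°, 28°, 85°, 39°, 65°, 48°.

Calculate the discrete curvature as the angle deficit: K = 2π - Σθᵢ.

Sum of angles = 442°. K = 360° - 442° = -82° = -41π/90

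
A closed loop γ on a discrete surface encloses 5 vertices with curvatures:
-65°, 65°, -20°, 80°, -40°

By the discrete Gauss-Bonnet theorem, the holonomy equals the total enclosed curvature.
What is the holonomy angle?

Holonomy = total enclosed curvature = (-65°) + 65° + (-20°) + 80° + (-40°) = 20°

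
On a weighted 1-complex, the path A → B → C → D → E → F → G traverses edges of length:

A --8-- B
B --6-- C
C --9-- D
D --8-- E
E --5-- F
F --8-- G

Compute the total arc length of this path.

Arc length = 8 + 6 + 9 + 8 + 5 + 8 = 44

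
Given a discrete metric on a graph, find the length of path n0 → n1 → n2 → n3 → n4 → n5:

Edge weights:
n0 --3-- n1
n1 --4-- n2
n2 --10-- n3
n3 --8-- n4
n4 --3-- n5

Arc length = 3 + 4 + 10 + 8 + 3 = 28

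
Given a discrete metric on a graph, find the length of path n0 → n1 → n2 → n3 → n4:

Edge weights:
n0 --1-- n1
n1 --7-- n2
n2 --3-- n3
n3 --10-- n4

Arc length = 1 + 7 + 3 + 10 = 21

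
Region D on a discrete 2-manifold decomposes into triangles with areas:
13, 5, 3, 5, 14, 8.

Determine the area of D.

13 + 5 + 3 + 5 + 14 + 8 = 48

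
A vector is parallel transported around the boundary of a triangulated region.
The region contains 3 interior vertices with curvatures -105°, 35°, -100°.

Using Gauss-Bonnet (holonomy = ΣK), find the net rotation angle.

Holonomy = total enclosed curvature = (-105°) + 35° + (-100°) = -170°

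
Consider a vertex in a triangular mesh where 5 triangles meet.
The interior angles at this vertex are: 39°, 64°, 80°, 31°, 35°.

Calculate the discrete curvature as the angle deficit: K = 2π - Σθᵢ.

Sum of angles = 249°. K = 360° - 249° = 111° = 37π/60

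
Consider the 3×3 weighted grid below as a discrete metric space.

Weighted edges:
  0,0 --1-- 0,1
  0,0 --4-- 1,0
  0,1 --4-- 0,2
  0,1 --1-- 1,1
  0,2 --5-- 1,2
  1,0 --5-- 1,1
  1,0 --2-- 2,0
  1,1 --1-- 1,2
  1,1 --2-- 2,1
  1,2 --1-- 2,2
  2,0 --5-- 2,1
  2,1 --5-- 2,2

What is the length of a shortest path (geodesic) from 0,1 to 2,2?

Shortest path: 0,1 → 1,1 → 1,2 → 2,2, total weight = 3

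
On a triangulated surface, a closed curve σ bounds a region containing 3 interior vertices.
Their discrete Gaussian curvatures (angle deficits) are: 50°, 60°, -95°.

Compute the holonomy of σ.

Holonomy = total enclosed curvature = 50° + 60° + (-95°) = 15°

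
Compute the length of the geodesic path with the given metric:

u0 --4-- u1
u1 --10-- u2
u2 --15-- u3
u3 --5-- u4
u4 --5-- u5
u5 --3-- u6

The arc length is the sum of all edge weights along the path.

Arc length = 4 + 10 + 15 + 5 + 5 + 3 = 42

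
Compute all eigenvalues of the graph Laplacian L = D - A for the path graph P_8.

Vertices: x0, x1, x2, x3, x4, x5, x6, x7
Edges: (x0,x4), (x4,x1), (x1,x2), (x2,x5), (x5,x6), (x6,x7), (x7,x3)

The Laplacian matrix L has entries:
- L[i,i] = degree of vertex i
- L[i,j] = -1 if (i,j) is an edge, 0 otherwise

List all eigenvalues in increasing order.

The path graph P_n has Laplacian eigenvalues λ_k = 2 − 2cos(kπ/n), k = 0, 1, …, n−1. Here n = 8:
k=0: 2 − 2cos(0) = 0.0; k=1: 2 − 2cos(π/8) = 0.1522; k=2: 2 − 2cos(π/4) = 0.5858; k=3: 2 − 2cos(3π/8) = 1.2346; k=4: 2 − 2cos(π/2) = 2.0; k=5: 2 − 2cos(5π/8) = 2.7654; k=6: 2 − 2cos(3π/4) = 3.4142; k=7: 2 − 2cos(7π/8) = 3.8478.
Laplacian eigenvalues (increasing order): [0.0, 0.1522, 0.5858, 1.2346, 2.0, 2.7654, 3.4142, 3.8478]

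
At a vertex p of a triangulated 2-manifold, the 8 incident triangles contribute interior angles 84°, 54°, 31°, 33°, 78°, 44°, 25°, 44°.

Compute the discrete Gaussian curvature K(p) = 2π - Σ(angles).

Sum of angles = 393°. K = 360° - 393° = -33° = -11π/60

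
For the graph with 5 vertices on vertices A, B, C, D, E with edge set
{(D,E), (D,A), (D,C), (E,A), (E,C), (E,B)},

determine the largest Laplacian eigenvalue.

Degrees: deg(A) = 2, deg(B) = 1, deg(C) = 2, deg(D) = 3, deg(E) = 4.
L = D − A with rows/columns ordered (A, B, C, D, E):
  [ 2,  0,  0, -1, -1]
  [ 0,  1,  0,  0, -1]
  [ 0,  0,  2, -1, -1]
  [-1,  0, -1,  3, -1]
  [-1, -1, -1, -1,  4]
Characteristic polynomial: det(λI − L) = λ(λ − 1)(λ − 2)(λ − 4)(λ − 5).
Roots: λ = 0; (λ − 1) = 0 ⇒ λ = 1; (λ − 2) = 0 ⇒ λ = 2; (λ − 4) = 0 ⇒ λ = 4; (λ − 5) = 0 ⇒ λ = 5.
(Check: the roots sum (with multiplicity) to 12, matching trace L = Σdeg = 2·6 = 12.)
Laplacian eigenvalues: [0.0, 1.0, 2.0, 4.0, 5.0]. Largest eigenvalue (spectral radius) = 5.0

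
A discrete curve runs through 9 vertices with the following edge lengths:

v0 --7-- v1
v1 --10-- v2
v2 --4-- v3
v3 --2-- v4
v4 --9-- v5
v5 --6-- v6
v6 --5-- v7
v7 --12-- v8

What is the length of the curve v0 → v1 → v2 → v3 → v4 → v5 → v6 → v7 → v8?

Arc length = 7 + 10 + 4 + 2 + 9 + 6 + 5 + 12 = 55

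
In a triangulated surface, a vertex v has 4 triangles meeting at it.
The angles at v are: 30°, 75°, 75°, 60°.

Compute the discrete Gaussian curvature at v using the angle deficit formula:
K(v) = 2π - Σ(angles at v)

Sum of angles = 240°. K = 360° - 240° = 120° = 2π/3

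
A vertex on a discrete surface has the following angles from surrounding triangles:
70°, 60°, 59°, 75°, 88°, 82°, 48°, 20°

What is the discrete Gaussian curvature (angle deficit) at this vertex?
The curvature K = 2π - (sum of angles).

Sum of angles = 502°. K = 360° - 502° = -142° = -71π/90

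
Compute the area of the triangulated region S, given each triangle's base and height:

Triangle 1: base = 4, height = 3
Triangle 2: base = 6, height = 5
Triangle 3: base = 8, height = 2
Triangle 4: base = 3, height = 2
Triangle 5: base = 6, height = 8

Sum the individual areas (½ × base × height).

(1/2)×4×3 + (1/2)×6×5 + (1/2)×8×2 + (1/2)×3×2 + (1/2)×6×8 = 56.0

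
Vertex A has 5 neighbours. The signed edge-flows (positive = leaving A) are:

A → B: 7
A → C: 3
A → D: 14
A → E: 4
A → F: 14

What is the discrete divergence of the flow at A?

Divergence = sum of outgoing flows = 7 + 3 + 14 + 4 + 14 = 42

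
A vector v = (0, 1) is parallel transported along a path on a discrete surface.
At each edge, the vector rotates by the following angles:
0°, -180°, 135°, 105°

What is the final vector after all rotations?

Total rotation: 0° + (-180°) + 135° + 105° = 60°. Final vector: (-0.8660, 0.5000)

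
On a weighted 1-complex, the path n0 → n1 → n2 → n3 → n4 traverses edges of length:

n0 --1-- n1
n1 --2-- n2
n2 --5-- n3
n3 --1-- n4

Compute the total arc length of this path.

Arc length = 1 + 2 + 5 + 1 = 9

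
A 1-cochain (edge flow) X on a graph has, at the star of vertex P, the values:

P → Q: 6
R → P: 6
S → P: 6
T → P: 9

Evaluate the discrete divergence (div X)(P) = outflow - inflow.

Divergence = sum of outgoing flows = 6 + (-6) + (-6) + (-9) = -15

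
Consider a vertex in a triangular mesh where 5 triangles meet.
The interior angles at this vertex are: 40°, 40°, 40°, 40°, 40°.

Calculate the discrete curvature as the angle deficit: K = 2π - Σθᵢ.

Sum of angles = 200°. K = 360° - 200° = 160°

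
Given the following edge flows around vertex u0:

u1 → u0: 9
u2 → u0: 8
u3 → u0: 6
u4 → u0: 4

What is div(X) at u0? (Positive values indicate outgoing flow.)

Divergence = sum of outgoing flows = (-9) + (-8) + (-6) + (-4) = -27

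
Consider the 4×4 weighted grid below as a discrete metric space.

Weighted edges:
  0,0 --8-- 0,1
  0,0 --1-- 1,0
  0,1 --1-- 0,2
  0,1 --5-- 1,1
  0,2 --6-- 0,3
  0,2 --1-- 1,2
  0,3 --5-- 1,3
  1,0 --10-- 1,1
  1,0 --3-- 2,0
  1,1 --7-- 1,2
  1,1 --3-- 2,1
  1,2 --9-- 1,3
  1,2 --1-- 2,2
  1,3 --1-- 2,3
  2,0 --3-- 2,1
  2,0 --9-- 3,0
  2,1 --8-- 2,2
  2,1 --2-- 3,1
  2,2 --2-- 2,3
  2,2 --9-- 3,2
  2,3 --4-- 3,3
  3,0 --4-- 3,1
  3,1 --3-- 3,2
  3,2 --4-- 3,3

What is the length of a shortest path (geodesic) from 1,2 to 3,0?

Shortest path: 1,2 → 2,2 → 2,1 → 3,1 → 3,0, total weight = 15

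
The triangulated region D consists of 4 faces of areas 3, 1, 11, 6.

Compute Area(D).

3 + 1 + 11 + 6 = 21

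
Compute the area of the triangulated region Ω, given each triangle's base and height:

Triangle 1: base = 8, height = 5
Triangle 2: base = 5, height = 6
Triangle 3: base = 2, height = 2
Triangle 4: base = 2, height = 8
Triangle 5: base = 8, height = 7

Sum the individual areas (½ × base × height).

(1/2)×8×5 + (1/2)×5×6 + (1/2)×2×2 + (1/2)×2×8 + (1/2)×8×7 = 73.0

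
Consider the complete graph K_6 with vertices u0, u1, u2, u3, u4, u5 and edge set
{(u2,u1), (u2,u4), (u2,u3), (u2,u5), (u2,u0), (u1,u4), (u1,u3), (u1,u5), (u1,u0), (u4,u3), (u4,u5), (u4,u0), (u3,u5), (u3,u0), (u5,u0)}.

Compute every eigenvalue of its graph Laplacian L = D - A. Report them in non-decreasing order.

For the complete graph K_n, L = nI − J (J = all-ones matrix). J has eigenvalues n (once, eigenvector 𝟙) and 0 (multiplicity n−1), so L has eigenvalues 0 (once) and n (multiplicity n−1). Here n = 6: eigenvalue 0 once and 6 with multiplicity 5.
Laplacian eigenvalues (increasing order): [0.0, 6.0, 6.0, 6.0, 6.0, 6.0]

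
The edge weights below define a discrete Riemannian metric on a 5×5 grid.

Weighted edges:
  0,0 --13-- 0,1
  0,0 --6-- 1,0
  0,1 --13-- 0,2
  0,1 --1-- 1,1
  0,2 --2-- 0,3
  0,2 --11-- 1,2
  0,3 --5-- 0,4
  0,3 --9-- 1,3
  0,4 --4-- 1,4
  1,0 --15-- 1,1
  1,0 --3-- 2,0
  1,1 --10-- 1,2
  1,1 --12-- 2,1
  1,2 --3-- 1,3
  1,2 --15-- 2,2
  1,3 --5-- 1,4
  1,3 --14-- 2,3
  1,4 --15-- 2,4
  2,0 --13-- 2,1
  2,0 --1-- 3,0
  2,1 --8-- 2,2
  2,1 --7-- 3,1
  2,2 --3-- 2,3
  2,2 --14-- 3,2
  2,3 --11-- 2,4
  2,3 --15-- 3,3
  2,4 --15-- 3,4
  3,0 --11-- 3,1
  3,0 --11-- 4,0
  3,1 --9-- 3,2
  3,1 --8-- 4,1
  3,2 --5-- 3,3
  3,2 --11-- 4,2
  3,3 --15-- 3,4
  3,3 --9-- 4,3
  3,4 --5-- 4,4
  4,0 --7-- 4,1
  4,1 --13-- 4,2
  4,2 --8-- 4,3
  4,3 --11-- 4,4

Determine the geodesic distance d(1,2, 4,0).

Shortest path: 1,2 → 1,1 → 1,0 → 2,0 → 3,0 → 4,0, total weight = 40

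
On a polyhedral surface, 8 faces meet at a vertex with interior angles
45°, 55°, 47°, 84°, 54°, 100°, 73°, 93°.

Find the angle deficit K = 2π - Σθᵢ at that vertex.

Sum of angles = 551°. K = 360° - 551° = -191° = -191π/180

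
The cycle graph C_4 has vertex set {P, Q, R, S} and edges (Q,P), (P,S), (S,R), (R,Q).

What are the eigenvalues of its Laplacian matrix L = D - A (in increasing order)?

The cycle graph C_n has Laplacian eigenvalues λ_k = 2 − 2cos(2πk/n), k = 0, 1, …, n−1. Here n = 4:
k=0: 2 − 2cos(0) = 0.0; k=1: 2 − 2cos(π/2) = 2.0; k=2: 2 − 2cos(π) = 4.0; k=3: 2 − 2cos(3π/2) = 2.0.
Laplacian eigenvalues (increasing order): [0.0, 2.0, 2.0, 4.0]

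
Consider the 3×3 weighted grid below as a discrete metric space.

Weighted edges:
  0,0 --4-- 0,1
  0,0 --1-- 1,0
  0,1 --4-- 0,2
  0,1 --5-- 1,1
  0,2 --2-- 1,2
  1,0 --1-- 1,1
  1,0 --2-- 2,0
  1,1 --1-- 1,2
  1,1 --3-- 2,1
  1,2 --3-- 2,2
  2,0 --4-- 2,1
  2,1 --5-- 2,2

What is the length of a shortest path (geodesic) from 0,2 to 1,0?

Shortest path: 0,2 → 1,2 → 1,1 → 1,0, total weight = 4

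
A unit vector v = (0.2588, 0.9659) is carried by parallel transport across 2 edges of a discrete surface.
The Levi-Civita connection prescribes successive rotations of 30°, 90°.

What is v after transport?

Total rotation: 30° + 90° = 120°. Final vector: (-0.9659, -0.2588)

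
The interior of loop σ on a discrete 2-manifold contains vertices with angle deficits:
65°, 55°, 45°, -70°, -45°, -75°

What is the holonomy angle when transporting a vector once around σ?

Holonomy = total enclosed curvature = 65° + 55° + 45° + (-70°) + (-45°) + (-75°) = -25°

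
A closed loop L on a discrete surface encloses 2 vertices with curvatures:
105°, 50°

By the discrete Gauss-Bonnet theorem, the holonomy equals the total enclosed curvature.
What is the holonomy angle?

Holonomy = total enclosed curvature = 105° + 50° = 155°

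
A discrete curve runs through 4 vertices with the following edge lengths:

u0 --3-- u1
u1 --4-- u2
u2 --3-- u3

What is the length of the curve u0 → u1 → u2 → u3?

Arc length = 3 + 4 + 3 = 10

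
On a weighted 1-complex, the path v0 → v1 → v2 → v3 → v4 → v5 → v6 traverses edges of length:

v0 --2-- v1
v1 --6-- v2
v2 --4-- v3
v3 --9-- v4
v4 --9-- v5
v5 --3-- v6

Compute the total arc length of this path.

Arc length = 2 + 6 + 4 + 9 + 9 + 3 = 33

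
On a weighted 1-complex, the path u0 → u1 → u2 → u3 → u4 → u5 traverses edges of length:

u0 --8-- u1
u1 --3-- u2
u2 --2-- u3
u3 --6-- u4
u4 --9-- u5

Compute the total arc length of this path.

Arc length = 8 + 3 + 2 + 6 + 9 = 28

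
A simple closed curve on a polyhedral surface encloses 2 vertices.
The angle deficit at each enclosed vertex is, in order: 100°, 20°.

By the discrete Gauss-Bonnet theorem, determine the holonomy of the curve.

Holonomy = total enclosed curvature = 100° + 20° = 120°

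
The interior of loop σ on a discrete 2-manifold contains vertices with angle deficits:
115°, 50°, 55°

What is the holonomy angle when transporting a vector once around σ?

Holonomy = total enclosed curvature = 115° + 50° + 55° = 220°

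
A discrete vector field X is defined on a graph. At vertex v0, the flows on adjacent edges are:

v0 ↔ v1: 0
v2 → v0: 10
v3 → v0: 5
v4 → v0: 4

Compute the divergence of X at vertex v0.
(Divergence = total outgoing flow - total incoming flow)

Divergence = sum of outgoing flows = 0 + (-10) + (-5) + (-4) = -19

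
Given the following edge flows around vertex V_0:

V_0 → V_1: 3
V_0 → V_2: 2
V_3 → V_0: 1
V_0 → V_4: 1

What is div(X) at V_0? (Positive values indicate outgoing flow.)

Divergence = sum of outgoing flows = 3 + 2 + (-1) + 1 = 5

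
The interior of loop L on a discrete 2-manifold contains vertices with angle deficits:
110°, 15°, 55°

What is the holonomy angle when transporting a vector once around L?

Holonomy = total enclosed curvature = 110° + 15° + 55° = 180°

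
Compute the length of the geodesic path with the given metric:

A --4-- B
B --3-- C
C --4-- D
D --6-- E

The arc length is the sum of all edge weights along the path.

Arc length = 4 + 3 + 4 + 6 = 17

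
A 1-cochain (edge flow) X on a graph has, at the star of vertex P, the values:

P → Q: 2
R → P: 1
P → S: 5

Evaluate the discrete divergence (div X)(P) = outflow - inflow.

Divergence = sum of outgoing flows = 2 + (-1) + 5 = 6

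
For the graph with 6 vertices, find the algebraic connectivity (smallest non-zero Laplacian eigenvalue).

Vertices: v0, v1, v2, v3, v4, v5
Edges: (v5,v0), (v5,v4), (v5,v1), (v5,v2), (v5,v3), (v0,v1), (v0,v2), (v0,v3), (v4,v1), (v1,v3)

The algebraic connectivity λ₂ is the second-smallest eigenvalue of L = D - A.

Degrees: deg(v0) = 4, deg(v1) = 4, deg(v2) = 2, deg(v3) = 3, deg(v4) = 2, deg(v5) = 5.
L = D − A with rows/columns ordered (v0, v1, v2, v3, v4, v5):
  [ 4, -1, -1, -1,  0, -1]
  [-1,  4,  0, -1, -1, -1]
  [-1,  0,  2,  0,  0, -1]
  [-1, -1,  0,  3,  0, -1]
  [ 0, -1,  0,  0,  2, -1]
  [-1, -1, -1, -1, -1,  5]
Characteristic polynomial: det(λI − L) = λ(λ² − 7λ + 9)(λ² − 7λ + 11)(λ − 6).
Roots: λ = 0; (λ² − 7λ + 9) = 0 ⇒ λ = (7 ± √13)/2 ≈ 1.6972, 5.3028; (λ² − 7λ + 11) = 0 ⇒ λ = (7 ± √5)/2 ≈ 2.382, 4.618; (λ − 6) = 0 ⇒ λ = 6.
(Check: the roots sum (with multiplicity) to 20, matching trace L = Σdeg = 2·10 = 20.)
Laplacian eigenvalues: [0.0, 1.6972, 2.382, 4.618, 5.3028, 6.0]. Algebraic connectivity (smallest non-zero eigenvalue) = 1.6972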